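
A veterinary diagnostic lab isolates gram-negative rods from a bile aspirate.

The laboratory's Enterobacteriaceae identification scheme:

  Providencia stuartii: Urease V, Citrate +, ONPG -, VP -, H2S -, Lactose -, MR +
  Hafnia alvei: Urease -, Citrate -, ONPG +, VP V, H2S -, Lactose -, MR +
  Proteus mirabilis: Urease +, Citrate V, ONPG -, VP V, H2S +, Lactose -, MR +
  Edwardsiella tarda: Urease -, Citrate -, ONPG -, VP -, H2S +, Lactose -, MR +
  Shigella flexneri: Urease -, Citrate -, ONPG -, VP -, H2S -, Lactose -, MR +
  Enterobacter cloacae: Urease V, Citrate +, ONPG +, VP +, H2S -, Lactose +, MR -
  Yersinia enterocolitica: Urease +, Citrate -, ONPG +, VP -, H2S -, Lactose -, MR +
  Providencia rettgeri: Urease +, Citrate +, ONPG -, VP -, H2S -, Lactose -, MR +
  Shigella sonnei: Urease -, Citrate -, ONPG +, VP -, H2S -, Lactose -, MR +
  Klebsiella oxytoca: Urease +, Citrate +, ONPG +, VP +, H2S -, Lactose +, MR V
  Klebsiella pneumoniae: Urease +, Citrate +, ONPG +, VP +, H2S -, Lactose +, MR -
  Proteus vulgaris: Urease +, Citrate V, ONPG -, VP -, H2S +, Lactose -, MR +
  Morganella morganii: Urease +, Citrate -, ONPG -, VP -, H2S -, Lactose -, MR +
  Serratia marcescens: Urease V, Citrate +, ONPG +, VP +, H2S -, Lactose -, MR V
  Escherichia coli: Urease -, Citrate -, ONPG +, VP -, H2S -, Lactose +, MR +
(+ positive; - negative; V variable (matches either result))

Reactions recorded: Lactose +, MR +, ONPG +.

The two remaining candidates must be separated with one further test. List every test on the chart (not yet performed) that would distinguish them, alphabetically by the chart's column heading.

Citrate, Urease, VP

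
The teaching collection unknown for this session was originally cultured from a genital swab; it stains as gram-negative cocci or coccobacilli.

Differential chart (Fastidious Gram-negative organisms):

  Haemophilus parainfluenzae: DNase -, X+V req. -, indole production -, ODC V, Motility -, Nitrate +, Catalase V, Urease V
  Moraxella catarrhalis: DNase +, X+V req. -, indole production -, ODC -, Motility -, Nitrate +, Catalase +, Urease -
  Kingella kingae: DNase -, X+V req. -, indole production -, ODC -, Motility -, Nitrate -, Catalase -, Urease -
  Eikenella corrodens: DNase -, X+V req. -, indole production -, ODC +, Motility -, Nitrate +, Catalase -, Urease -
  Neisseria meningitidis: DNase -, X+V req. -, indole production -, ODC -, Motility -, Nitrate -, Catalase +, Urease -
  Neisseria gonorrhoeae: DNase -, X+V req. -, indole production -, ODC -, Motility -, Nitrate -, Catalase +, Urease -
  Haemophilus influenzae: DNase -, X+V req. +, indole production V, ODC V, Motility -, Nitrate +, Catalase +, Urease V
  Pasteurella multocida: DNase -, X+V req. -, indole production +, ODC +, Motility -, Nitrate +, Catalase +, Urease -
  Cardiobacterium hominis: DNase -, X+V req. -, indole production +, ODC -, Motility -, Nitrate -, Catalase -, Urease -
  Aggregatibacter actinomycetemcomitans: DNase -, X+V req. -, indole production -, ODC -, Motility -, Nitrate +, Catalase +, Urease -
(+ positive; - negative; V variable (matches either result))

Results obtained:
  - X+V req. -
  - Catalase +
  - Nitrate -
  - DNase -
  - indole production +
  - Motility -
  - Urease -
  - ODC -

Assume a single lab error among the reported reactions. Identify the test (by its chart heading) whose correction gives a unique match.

Catalase

As reported, no row in the chart matches all 8 reactions.
Reversing Nitrate → still no organism matches.
Reversing indole production → 2 organisms match (not unique).
Reversing Catalase (to -) → unique match: Cardiobacterium hominis.
Reversing X+V req. → still no organism matches.
Reversing Motility → still no organism matches.
Reversing DNase → still no organism matches.
Reversing Urease → still no organism matches.
Reversing ODC → still no organism matches.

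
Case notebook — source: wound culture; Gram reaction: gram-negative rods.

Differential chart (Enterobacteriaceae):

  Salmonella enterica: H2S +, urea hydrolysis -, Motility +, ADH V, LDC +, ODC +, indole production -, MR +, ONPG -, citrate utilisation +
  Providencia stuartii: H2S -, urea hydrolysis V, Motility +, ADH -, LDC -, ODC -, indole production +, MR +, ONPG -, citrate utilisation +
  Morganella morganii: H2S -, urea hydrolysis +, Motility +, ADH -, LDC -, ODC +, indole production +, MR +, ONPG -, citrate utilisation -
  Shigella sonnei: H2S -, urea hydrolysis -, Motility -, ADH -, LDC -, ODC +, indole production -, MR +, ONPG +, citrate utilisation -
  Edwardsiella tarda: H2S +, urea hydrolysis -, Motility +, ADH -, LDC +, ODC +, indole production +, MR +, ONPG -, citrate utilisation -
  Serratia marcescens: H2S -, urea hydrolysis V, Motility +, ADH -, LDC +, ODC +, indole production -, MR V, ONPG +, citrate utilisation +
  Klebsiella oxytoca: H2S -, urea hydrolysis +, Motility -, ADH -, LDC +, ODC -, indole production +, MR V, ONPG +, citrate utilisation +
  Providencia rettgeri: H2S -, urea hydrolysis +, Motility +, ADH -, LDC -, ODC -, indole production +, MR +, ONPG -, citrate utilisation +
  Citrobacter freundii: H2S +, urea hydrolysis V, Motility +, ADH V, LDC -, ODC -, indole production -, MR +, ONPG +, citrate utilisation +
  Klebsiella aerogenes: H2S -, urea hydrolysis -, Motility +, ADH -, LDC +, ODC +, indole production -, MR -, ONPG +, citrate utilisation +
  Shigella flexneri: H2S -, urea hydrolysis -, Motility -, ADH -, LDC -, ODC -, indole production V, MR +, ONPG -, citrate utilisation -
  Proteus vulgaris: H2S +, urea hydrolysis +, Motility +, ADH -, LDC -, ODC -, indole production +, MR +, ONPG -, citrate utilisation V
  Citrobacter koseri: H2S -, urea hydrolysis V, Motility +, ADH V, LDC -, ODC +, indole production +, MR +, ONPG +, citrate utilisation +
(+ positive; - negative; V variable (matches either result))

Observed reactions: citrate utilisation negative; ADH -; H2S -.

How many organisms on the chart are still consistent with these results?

3

citrate utilisation -: excludes 8 organisms — 5 left.
ADH -: all 5 remaining candidates are consistent.
H2S -: excludes Edwardsiella tarda, Proteus vulgaris — 3 left.
Still consistent: Morganella morganii, Shigella flexneri, Shigella sonnei.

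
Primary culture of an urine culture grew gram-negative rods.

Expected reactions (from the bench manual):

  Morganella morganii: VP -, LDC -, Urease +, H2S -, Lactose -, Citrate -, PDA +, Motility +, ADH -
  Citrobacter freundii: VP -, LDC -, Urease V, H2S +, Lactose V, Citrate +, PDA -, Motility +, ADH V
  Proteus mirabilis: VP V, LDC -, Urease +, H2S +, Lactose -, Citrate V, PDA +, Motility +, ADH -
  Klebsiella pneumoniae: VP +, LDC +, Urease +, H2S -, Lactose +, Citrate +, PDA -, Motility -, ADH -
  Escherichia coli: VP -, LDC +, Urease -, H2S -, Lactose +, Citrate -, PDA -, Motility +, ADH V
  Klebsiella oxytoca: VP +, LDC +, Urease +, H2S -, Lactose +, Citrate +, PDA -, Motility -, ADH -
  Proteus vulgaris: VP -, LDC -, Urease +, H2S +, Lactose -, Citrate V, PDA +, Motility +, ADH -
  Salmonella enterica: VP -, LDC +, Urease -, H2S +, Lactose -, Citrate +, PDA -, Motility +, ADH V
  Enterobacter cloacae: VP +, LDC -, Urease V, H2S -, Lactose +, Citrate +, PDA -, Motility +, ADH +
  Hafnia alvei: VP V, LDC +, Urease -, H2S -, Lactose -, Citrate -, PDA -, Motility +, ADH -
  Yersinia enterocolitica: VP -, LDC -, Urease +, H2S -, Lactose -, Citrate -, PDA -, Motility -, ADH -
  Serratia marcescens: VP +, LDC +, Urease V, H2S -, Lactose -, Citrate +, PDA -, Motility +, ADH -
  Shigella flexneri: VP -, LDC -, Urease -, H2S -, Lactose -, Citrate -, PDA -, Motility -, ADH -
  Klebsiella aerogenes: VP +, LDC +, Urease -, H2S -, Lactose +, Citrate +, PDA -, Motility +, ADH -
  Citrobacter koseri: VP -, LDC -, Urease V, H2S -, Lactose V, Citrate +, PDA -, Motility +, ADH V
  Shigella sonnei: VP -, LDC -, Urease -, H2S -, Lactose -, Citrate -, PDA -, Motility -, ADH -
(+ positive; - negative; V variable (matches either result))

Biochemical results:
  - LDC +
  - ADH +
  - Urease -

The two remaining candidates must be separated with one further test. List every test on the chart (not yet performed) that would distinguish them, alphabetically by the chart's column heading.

Citrate, H2S, Lactose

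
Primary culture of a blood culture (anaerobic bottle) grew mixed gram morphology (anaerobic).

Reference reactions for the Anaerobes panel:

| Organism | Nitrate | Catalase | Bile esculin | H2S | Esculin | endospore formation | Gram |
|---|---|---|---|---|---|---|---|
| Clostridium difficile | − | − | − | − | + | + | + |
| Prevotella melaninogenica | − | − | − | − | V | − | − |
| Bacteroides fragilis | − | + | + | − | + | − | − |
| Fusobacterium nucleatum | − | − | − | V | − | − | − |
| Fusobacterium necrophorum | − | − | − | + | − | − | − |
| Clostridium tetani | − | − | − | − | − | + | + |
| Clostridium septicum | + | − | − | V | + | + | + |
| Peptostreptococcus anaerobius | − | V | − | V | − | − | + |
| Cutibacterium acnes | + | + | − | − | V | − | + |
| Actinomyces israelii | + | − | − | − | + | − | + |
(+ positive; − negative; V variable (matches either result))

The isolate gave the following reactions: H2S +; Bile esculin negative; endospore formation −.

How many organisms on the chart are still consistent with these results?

endospore formation −: excludes Clostridium difficile, Clostridium tetani, Clostridium septicum — 7 left.
H2S +: excludes Prevotella melaninogenica, Bacteroides fragilis, Cutibacterium acnes, Actinomyces israelii — 3 left.
Bile esculin −: all 3 remaining candidates are consistent.
Still consistent: Fusobacterium necrophorum, Fusobacterium nucleatum, Peptostreptococcus anaerobius.

3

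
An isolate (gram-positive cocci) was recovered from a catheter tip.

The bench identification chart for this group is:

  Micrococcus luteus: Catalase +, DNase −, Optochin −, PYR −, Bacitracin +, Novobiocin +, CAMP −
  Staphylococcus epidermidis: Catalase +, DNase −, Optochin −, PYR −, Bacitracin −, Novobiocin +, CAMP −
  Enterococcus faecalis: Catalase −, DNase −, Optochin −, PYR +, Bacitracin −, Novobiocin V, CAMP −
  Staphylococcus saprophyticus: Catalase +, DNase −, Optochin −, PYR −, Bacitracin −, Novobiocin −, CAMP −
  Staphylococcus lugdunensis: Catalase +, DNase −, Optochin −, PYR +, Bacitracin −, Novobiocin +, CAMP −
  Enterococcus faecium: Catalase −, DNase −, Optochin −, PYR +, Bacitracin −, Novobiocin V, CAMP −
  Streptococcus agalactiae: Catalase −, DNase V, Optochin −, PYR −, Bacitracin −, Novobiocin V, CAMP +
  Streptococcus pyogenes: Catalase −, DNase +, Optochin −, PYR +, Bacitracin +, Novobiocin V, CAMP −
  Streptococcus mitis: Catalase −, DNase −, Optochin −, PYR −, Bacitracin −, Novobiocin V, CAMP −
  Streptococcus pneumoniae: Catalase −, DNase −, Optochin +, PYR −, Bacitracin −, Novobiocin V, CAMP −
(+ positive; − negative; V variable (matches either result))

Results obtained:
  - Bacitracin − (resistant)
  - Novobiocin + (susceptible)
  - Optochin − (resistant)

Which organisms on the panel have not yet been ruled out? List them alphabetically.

Optochin −: excludes Streptococcus pneumoniae — 9 left.
Novobiocin +: excludes Staphylococcus saprophyticus — 8 left.
Bacitracin −: excludes Micrococcus luteus, Streptococcus pyogenes — 6 left.

Enterococcus faecalis, Enterococcus faecium, Staphylococcus epidermidis, Staphylococcus lugdunensis, Streptococcus agalactiae, Streptococcus mitis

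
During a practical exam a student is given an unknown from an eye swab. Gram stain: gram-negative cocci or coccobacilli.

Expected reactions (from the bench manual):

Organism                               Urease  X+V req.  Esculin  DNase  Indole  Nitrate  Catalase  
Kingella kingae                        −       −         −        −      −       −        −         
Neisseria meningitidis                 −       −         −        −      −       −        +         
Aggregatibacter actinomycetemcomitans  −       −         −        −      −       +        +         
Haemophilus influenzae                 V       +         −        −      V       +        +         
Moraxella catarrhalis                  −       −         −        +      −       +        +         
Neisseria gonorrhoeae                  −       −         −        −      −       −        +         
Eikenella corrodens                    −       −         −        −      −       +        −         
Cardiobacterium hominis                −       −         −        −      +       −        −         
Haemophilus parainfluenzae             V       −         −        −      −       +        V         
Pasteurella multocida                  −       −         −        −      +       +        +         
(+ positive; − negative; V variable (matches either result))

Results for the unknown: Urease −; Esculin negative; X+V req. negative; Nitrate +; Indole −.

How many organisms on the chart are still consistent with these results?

X+V req. −: excludes Haemophilus influenzae — 9 left.
Urease −: all 9 remaining candidates are consistent.
Nitrate +: excludes Kingella kingae, Neisseria meningitidis, Neisseria gonorrhoeae, Cardiobacterium hominis — 5 left.
Esculin −: all 5 remaining candidates are consistent.
Indole −: excludes Pasteurella multocida — 4 left.
Still consistent: Aggregatibacter actinomycetemcomitans, Eikenella corrodens, Haemophilus parainfluenzae, Moraxella catarrhalis.

4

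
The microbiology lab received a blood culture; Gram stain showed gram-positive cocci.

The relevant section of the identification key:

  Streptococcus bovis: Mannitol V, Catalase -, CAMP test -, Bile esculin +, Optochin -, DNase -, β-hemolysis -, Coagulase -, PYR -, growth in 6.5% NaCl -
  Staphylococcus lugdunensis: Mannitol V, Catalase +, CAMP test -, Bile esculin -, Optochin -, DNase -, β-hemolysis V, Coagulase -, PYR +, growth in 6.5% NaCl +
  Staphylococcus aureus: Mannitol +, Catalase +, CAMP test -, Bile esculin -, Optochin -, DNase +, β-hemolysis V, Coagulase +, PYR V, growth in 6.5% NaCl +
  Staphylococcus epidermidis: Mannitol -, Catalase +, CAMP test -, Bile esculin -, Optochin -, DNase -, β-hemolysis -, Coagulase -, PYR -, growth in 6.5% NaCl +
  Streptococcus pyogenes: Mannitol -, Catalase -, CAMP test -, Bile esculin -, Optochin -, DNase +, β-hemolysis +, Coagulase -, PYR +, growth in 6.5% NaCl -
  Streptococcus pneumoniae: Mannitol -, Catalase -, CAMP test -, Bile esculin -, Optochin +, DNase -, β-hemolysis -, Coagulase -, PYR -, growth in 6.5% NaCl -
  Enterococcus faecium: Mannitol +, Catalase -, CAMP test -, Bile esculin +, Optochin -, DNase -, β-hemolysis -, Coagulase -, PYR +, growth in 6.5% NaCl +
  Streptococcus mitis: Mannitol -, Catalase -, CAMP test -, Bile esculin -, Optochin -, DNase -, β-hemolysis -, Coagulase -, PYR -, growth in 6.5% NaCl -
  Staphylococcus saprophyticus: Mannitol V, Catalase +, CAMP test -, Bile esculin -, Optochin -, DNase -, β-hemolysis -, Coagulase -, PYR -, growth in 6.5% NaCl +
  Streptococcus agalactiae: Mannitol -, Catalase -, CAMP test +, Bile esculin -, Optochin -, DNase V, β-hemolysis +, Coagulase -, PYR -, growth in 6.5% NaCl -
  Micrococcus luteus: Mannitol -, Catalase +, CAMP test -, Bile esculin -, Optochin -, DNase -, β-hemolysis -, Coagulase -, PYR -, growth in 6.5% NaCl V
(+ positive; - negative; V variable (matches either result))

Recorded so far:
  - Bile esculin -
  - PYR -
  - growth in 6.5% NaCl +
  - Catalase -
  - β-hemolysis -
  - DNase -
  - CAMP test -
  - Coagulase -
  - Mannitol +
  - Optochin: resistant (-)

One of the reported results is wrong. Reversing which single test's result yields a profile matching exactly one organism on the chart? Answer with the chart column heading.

Catalase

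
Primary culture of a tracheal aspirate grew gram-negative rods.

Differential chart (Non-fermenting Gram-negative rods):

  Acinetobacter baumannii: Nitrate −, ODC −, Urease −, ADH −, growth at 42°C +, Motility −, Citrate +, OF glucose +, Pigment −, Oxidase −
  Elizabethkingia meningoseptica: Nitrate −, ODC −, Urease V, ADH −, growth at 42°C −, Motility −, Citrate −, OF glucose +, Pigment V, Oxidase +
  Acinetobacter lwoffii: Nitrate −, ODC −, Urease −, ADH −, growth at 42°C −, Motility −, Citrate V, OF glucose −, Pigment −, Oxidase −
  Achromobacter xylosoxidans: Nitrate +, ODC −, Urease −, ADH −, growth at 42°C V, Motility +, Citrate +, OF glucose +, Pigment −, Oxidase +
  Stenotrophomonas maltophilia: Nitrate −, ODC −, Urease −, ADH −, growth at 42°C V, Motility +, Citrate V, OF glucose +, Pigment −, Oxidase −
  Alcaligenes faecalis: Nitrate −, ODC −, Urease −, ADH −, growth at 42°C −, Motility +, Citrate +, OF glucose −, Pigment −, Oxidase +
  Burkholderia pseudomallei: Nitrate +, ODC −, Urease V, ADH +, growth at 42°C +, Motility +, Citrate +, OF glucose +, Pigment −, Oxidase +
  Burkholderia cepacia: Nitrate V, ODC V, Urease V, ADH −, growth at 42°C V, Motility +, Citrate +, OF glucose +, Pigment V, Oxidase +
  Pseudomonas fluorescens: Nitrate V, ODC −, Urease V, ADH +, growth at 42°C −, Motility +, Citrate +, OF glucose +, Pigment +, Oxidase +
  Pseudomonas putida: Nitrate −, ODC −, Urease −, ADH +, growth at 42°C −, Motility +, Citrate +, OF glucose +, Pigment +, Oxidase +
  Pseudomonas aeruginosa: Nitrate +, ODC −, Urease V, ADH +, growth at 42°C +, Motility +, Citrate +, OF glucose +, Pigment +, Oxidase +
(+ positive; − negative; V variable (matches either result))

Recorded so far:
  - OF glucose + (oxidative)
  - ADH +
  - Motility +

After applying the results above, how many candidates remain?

OF glucose +: excludes Acinetobacter lwoffii, Alcaligenes faecalis — 9 left.
ADH +: excludes 5 organisms — 4 left.
Motility +: all 4 remaining candidates are consistent.
Still consistent: Burkholderia pseudomallei, Pseudomonas aeruginosa, Pseudomonas fluorescens, Pseudomonas putida.

4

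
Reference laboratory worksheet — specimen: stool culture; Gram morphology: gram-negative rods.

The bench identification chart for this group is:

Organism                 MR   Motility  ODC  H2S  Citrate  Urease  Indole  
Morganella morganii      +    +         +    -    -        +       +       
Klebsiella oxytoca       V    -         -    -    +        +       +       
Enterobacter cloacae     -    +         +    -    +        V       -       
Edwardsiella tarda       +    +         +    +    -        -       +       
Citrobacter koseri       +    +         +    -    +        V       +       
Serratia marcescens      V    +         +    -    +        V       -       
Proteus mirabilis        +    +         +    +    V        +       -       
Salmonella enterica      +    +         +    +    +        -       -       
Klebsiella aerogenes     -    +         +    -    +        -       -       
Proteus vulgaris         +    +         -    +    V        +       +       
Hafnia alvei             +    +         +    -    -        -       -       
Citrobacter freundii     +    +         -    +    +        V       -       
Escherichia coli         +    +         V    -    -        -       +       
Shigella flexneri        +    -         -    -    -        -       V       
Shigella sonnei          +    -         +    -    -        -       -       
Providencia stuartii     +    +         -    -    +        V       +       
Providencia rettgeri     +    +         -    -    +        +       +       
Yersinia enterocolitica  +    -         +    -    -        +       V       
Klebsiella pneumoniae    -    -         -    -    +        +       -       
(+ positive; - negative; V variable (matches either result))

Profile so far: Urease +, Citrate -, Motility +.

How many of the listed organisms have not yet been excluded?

3

Urease +: excludes 7 organisms — 12 left.
Citrate -: excludes 8 organisms — 4 left.
Motility +: excludes Yersinia enterocolitica — 3 left.
Still consistent: Morganella morganii, Proteus mirabilis, Proteus vulgaris.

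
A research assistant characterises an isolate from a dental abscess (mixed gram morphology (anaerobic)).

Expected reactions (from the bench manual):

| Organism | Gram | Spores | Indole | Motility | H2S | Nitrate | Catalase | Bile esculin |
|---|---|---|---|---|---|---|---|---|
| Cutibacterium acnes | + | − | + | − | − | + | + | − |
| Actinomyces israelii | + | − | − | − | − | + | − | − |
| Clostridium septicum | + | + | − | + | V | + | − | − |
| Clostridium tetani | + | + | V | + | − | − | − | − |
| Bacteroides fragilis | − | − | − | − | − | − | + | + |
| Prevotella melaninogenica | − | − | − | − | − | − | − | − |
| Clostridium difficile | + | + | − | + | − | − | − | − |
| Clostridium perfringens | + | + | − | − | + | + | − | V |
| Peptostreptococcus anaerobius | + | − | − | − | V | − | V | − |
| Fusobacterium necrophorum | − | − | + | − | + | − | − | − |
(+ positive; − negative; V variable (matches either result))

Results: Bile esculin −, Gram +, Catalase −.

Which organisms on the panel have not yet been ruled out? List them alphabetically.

Bile esculin −: excludes Bacteroides fragilis — 9 left.
Catalase −: excludes Cutibacterium acnes — 8 left.
Gram +: excludes Prevotella melaninogenica, Fusobacterium necrophorum — 6 left.

Actinomyces israelii, Clostridium difficile, Clostridium perfringens, Clostridium septicum, Clostridium tetani, Peptostreptococcus anaerobius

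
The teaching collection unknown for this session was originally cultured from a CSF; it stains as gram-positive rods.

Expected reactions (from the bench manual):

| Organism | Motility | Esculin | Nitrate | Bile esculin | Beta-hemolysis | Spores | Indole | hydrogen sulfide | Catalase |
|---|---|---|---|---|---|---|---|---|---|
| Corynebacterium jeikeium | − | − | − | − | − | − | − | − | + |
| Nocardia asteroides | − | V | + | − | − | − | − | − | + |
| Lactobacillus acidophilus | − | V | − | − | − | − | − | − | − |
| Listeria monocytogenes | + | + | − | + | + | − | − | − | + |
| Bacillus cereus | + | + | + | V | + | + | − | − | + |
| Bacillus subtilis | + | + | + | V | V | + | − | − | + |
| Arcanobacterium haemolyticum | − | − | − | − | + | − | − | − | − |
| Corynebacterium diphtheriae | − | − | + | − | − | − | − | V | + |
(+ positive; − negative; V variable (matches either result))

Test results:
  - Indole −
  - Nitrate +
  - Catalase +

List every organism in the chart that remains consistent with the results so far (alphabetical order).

Bacillus cereus, Bacillus subtilis, Corynebacterium diphtheriae, Nocardia asteroides

Catalase +: excludes Lactobacillus acidophilus, Arcanobacterium haemolyticum — 6 left.
Nitrate +: excludes Corynebacterium jeikeium, Listeria monocytogenes — 4 left.
Indole −: all 4 remaining candidates are consistent.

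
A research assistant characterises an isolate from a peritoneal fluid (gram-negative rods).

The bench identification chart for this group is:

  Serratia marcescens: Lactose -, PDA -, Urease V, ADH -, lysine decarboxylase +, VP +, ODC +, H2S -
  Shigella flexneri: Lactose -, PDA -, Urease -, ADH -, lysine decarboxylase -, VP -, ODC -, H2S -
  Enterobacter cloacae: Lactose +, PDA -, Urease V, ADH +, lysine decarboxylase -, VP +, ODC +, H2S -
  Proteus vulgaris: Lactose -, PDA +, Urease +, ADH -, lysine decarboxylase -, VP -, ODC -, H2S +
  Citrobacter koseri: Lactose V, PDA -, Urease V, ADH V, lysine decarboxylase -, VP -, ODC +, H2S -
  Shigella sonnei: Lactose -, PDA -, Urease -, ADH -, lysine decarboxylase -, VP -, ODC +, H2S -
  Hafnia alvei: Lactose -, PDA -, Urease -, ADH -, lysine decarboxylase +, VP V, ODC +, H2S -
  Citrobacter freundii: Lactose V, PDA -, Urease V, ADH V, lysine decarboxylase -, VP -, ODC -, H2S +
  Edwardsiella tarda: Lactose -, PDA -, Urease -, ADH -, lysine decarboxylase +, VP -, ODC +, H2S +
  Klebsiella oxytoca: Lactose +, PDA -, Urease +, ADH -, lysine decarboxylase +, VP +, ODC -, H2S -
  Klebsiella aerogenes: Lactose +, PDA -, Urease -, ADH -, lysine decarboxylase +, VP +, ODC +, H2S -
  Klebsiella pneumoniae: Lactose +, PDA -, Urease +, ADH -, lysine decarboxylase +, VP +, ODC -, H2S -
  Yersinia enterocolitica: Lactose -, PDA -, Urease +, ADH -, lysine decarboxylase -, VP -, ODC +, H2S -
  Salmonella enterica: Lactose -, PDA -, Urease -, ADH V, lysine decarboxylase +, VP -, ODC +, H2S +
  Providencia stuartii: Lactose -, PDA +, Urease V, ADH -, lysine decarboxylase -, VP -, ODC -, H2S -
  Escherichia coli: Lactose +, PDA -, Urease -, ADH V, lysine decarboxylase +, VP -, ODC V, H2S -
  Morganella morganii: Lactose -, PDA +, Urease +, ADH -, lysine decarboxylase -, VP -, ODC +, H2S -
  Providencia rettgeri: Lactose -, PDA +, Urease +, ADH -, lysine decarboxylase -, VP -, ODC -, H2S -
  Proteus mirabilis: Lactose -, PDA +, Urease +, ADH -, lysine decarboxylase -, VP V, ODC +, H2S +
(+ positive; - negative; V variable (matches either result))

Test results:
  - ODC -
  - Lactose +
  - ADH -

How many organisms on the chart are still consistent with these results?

4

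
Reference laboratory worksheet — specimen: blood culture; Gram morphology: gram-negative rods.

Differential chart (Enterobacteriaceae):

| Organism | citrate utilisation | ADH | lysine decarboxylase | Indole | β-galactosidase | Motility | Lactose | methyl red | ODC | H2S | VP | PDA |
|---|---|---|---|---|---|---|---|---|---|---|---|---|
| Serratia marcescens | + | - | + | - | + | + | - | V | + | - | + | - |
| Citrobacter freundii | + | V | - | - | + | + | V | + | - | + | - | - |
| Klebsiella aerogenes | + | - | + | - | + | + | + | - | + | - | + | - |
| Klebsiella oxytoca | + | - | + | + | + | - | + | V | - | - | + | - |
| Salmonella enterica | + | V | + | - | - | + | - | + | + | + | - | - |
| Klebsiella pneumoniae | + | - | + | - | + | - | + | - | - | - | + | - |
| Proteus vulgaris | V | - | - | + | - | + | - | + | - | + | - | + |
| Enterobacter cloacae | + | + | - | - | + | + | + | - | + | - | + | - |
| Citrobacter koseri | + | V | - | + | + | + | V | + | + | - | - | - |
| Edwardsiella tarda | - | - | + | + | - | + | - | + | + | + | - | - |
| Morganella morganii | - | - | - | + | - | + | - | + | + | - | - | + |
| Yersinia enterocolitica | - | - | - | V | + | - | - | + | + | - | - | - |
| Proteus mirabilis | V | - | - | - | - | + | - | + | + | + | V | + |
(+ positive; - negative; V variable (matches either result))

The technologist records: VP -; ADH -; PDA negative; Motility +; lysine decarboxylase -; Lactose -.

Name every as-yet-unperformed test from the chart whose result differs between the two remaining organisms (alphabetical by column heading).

VP -: excludes 5 organisms — 8 left.
Motility +: excludes Yersinia enterocolitica — 7 left.
lysine decarboxylase -: excludes Salmonella enterica, Edwardsiella tarda — 5 left.
Lactose -: all 5 remaining candidates are consistent.
ADH -: all 5 remaining candidates are consistent.
PDA -: excludes Proteus vulgaris, Morganella morganii, Proteus mirabilis — 2 left.
Two candidates remain: Citrobacter freundii and Citrobacter koseri.
  citrate utilisation: + vs + — same for both, does not separate.
  Indole: Citrobacter freundii -, Citrobacter koseri + — discriminates.
  β-galactosidase: + vs + — same for both, does not separate.
  methyl red: + vs + — same for both, does not separate.
  ODC: Citrobacter freundii -, Citrobacter koseri + — discriminates.
  H2S: Citrobacter freundii +, Citrobacter koseri - — discriminates.

H2S, Indole, ODC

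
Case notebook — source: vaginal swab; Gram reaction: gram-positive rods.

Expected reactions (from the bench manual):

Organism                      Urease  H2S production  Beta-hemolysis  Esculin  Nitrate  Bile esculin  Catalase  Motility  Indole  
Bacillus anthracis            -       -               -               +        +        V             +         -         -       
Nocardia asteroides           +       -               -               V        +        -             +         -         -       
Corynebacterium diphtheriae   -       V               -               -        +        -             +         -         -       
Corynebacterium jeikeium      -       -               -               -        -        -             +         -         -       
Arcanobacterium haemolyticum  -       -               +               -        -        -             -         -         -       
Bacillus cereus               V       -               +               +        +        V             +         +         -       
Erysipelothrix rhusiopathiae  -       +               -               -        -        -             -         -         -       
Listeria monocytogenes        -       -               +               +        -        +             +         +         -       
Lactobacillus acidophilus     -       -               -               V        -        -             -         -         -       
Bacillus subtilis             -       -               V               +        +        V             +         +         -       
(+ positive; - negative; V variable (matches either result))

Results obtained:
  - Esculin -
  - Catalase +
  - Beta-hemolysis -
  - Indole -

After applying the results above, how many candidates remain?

Beta-hemolysis -: excludes Arcanobacterium haemolyticum, Bacillus cereus, Listeria monocytogenes — 7 left.
Esculin -: excludes Bacillus anthracis, Bacillus subtilis — 5 left.
Indole -: all 5 remaining candidates are consistent.
Catalase +: excludes Erysipelothrix rhusiopathiae, Lactobacillus acidophilus — 3 left.
Still consistent: Corynebacterium diphtheriae, Corynebacterium jeikeium, Nocardia asteroides.

3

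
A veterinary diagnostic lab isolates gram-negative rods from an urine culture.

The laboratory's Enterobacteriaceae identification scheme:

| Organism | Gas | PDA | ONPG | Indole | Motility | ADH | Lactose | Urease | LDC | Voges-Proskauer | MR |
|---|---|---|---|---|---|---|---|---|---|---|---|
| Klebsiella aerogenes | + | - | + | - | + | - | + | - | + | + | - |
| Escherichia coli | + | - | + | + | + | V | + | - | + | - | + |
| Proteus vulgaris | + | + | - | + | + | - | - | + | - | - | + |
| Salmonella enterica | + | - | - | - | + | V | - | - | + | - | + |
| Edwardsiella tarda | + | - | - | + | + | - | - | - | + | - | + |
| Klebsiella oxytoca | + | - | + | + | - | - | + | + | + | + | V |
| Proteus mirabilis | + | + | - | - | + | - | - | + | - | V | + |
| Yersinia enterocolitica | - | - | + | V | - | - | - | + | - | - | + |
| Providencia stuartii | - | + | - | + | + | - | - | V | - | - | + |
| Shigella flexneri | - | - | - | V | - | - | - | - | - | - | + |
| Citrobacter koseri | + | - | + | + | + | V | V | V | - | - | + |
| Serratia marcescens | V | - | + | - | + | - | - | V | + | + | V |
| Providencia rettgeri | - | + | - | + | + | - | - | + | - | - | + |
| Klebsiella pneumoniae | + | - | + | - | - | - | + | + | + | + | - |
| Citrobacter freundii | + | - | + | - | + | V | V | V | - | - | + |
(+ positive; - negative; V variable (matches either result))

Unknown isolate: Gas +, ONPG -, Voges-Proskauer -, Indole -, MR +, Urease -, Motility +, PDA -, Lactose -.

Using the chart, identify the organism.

Gas +: excludes Yersinia enterocolitica, Providencia stuartii, Shigella flexneri, Providencia rettgeri — 11 left.
MR +: excludes Klebsiella aerogenes, Klebsiella pneumoniae — 9 left.
Lactose -: excludes Escherichia coli, Klebsiella oxytoca — 7 left.
Indole -: excludes Proteus vulgaris, Edwardsiella tarda, Citrobacter koseri — 4 left.
PDA -: excludes Proteus mirabilis — 3 left.
Urease -: all 3 remaining candidates are consistent.
Motility +: all 3 remaining candidates are consistent.
ONPG -: excludes Serratia marcescens, Citrobacter freundii — 1 left.
Voges-Proskauer -: the one remaining candidate is consistent.

Salmonella enterica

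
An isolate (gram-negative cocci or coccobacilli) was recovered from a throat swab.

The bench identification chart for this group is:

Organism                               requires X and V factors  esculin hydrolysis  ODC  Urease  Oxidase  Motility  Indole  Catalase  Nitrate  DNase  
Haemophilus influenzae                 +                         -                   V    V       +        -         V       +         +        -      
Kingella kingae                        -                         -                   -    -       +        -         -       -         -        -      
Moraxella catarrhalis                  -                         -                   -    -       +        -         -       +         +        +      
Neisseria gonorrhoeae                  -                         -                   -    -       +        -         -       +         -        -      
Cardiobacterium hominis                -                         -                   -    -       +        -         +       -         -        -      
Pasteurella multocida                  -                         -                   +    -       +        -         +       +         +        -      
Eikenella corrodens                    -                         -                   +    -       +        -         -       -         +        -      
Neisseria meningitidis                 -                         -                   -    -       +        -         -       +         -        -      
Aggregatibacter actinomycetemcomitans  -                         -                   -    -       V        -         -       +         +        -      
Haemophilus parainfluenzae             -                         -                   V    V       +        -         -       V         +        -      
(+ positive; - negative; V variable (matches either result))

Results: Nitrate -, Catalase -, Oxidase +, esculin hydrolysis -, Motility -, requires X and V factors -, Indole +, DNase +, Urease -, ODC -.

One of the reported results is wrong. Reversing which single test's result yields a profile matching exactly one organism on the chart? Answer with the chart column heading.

As reported, no row in the chart matches all 10 reactions.
Reversing Urease → still no organism matches.
Reversing ODC → still no organism matches.
Reversing Oxidase → still no organism matches.
Reversing Catalase → still no organism matches.
Reversing DNase (to -) → unique match: Cardiobacterium hominis.
Reversing requires X and V factors → still no organism matches.
Reversing Nitrate → still no organism matches.
Reversing Motility → still no organism matches.
Reversing Indole → still no organism matches.
Reversing esculin hydrolysis → still no organism matches.

DNase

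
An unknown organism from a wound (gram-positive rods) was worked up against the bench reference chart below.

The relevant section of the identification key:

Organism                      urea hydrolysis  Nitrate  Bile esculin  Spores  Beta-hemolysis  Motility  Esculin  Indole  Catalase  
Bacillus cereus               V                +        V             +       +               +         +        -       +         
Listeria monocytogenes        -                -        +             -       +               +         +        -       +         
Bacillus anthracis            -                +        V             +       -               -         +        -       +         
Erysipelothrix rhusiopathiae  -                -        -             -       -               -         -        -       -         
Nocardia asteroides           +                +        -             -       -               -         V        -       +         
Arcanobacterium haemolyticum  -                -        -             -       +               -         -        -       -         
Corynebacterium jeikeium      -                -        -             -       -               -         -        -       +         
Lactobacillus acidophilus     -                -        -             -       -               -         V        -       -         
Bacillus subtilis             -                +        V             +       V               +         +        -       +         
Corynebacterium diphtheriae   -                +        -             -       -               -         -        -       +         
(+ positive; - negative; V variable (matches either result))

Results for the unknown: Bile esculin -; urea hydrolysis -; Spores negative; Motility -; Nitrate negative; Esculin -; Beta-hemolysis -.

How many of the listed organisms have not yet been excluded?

3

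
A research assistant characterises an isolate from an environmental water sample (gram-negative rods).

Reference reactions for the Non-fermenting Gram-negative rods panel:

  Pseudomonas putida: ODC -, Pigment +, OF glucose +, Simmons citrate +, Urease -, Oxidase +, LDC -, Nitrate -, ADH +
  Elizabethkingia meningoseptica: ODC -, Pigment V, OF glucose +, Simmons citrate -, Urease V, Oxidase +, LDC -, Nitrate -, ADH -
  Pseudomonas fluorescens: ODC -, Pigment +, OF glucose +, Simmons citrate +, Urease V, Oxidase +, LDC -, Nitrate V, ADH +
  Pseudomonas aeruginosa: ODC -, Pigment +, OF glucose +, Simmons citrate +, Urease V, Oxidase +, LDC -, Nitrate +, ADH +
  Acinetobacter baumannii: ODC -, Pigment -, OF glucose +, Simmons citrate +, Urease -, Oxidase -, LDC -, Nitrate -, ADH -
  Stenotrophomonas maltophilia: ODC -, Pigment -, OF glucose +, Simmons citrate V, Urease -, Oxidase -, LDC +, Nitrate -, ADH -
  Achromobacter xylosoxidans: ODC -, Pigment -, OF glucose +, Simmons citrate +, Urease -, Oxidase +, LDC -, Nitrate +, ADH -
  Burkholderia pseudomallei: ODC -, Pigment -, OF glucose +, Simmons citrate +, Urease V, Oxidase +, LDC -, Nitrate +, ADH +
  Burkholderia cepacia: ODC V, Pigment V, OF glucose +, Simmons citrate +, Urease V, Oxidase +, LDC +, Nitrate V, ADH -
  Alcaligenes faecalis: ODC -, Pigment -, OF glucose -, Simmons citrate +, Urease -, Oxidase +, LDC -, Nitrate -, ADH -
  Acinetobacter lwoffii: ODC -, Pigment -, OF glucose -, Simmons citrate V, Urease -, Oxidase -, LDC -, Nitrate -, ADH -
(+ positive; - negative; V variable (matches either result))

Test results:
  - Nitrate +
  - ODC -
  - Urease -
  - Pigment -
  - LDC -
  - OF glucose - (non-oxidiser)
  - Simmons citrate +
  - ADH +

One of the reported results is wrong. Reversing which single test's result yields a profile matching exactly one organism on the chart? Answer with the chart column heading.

As reported, no row in the chart matches all 8 reactions.
Reversing LDC → still no organism matches.
Reversing Nitrate → still no organism matches.
Reversing Pigment → still no organism matches.
Reversing ODC → still no organism matches.
Reversing OF glucose (to +) → unique match: Burkholderia pseudomallei.
Reversing Simmons citrate → still no organism matches.
Reversing ADH → still no organism matches.
Reversing Urease → still no organism matches.

OF glucose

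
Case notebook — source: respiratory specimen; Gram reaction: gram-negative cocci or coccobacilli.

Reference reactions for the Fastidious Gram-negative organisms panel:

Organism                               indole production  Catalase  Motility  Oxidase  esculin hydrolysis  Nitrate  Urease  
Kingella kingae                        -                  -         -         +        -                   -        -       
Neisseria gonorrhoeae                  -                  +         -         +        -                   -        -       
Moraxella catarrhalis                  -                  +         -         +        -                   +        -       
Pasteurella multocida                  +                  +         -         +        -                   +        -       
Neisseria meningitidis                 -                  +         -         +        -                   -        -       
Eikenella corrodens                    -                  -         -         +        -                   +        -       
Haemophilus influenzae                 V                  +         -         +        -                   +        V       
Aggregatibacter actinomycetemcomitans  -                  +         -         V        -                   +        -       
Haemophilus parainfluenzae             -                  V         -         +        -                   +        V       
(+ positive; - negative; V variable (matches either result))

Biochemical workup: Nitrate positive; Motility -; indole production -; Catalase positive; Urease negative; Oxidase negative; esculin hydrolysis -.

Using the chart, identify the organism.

Aggregatibacter actinomycetemcomitans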